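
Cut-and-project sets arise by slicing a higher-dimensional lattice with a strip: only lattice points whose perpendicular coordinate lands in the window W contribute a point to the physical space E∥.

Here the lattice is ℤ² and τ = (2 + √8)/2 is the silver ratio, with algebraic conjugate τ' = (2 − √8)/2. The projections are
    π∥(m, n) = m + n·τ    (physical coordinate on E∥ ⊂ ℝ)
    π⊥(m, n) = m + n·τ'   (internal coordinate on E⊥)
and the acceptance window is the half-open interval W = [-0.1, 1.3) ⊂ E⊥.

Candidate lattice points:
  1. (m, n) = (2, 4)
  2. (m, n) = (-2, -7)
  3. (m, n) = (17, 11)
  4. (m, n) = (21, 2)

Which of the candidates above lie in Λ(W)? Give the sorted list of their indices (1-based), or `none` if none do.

1, 2

τ' = (2−√8)/2 ≈ -0.41421.
candidate 1: (m,n)=(2,4) → π∥ = 2+4·τ ≈ 11.65685, π⊥ = 2+4·τ' ≈ 0.34315 ∈ [-0.1, 1.3) ⇒ IN Λ
candidate 2: (m,n)=(-2,-7) → π∥ = -2-7·τ ≈ -18.89949, π⊥ = -2-7·τ' ≈ 0.89949 ∈ [-0.1, 1.3) ⇒ IN Λ
candidate 3: (m,n)=(17,11) → π∥ = 17+11·τ ≈ 43.55635, π⊥ = 17+11·τ' ≈ 12.44365 ∉ [-0.1, 1.3) ⇒ out
candidate 4: (m,n)=(21,2) → π∥ = 21+2·τ ≈ 25.82843, π⊥ = 21+2·τ' ≈ 20.17157 ∉ [-0.1, 1.3) ⇒ out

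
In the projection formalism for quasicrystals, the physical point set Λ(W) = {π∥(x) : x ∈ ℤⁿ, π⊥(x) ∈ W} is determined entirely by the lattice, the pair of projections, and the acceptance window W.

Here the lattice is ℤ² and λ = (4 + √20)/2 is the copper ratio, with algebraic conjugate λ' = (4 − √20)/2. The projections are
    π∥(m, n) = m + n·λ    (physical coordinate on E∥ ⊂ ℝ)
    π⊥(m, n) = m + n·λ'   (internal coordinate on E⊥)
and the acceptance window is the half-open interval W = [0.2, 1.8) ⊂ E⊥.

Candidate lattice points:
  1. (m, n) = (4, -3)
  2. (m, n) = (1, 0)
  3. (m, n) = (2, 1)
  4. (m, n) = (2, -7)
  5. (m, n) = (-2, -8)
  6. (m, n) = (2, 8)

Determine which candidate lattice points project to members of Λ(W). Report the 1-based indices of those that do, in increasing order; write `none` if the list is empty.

Compute λ' = (4−√20)/2 = -0.2361, so π⊥(m,n) = m -0.2361·n.
#1 (4,-3): internal coord 4 + (-3)·λ' = +4.7082; +4.7082 ∉ [0.2, 1.8) → out
#2 (1,0): internal coord 1 + (0)·λ' = +1.0000; +1.0000 ∈ [0.2, 1.8) → IN Λ
#3 (2,1): internal coord 2 + (1)·λ' = +1.7639; +1.7639 ∈ [0.2, 1.8) → IN Λ
#4 (2,-7): internal coord 2 + (-7)·λ' = +3.6525; +3.6525 ∉ [0.2, 1.8) → out
#5 (-2,-8): internal coord -2 + (-8)·λ' = -0.1115; -0.1115 ∉ [0.2, 1.8) → out
#6 (2,8): internal coord 2 + (8)·λ' = +0.1115; +0.1115 ∉ [0.2, 1.8) → out

2, 3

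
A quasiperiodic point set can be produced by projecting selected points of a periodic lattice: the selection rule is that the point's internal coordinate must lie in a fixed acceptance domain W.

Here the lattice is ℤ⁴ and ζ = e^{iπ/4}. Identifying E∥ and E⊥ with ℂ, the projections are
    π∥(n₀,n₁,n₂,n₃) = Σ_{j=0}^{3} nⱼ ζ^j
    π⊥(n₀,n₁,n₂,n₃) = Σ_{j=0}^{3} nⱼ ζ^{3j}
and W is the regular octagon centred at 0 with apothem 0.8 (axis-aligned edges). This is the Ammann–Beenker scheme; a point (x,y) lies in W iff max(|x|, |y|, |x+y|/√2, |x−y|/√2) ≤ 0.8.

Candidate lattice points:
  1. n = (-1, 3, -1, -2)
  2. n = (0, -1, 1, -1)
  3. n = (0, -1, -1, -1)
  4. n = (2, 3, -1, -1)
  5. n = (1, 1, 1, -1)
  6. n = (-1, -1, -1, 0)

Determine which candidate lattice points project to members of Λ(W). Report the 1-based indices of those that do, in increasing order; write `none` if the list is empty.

With ζ = e^{iπ/4} the internal vectors are ζ^0,ζ^3,ζ^6,ζ^9.
#1 (-1, 3, -1, -2): internal (-4.5355, 1.7071); octagon support 4.5355 vs apothem 0.8 → ∉ W
#2 (0, -1, 1, -1): internal (0.0000, -2.4142); octagon support 2.4142 vs apothem 0.8 → ∉ W
#3 (0, -1, -1, -1): internal (0.0000, -0.4142); octagon support 0.4142 vs apothem 0.8 → ∈ W
#4 (2, 3, -1, -1): internal (-0.8284, 2.4142); octagon support 2.4142 vs apothem 0.8 → ∉ W
#5 (1, 1, 1, -1): internal (-0.4142, -1.0000); octagon support 1.0000 vs apothem 0.8 → ∉ W
#6 (-1, -1, -1, 0): internal (-0.2929, 0.2929); octagon support 0.4142 vs apothem 0.8 → ∈ W

3, 6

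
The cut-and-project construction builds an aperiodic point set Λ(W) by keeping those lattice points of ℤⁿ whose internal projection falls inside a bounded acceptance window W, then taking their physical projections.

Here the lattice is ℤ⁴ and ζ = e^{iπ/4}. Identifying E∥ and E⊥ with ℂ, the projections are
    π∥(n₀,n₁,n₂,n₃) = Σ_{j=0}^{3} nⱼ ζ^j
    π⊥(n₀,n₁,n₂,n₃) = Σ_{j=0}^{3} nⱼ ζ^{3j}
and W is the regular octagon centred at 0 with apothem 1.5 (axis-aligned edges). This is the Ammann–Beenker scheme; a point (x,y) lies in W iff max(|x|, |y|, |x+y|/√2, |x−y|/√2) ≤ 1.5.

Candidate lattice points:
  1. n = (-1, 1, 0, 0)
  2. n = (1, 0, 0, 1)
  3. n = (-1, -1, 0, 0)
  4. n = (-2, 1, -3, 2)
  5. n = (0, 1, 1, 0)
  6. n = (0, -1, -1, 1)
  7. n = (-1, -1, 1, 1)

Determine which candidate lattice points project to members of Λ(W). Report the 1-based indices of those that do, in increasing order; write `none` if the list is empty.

Internal map: ζ^{3j} for j=0..3 gives (1,0), (−√2/2,√2/2), (0,−1), (√2/2,√2/2).
#1 (-1, 1, 0, 0): internal (-1.707107, 0.707107); octagon support 1.707107 vs apothem 1.5 → ∉ W
#2 (1, 0, 0, 1): internal (1.707107, 0.707107); octagon support 1.707107 vs apothem 1.5 → ∉ W
#3 (-1, -1, 0, 0): internal (-0.292893, -0.707107); octagon support 0.707107 vs apothem 1.5 → ∈ W
#4 (-2, 1, -3, 2): internal (-1.292893, 5.121320); octagon support 5.121320 vs apothem 1.5 → ∉ W
#5 (0, 1, 1, 0): internal (-0.707107, -0.292893); octagon support 0.707107 vs apothem 1.5 → ∈ W
#6 (0, -1, -1, 1): internal (1.414214, 1.000000); octagon support 1.707107 vs apothem 1.5 → ∉ W
#7 (-1, -1, 1, 1): internal (0.414214, -1.000000); octagon support 1.000000 vs apothem 1.5 → ∈ W

3, 5, 7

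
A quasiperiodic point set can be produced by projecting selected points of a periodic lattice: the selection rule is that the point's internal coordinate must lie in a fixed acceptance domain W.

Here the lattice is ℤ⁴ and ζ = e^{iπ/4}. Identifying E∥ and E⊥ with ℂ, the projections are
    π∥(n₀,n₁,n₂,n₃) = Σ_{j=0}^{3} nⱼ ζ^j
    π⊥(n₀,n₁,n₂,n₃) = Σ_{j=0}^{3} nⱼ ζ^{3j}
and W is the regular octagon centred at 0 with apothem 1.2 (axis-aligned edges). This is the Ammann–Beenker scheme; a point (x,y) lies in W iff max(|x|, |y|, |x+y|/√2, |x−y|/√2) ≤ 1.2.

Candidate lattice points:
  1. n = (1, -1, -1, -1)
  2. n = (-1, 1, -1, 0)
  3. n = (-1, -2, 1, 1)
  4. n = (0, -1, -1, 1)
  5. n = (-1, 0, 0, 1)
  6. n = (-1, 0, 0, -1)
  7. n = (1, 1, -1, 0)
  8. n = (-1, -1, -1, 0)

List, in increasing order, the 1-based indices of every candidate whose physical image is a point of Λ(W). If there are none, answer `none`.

1, 5, 8

π⊥(n) = n₀ + n₁ζ³ + n₂ζ⁶ + n₃ζ⁹ where ζ = e^{iπ/4}.
candidate 1: n = (1, -1, -1, -1) → π⊥ ≈ (+1.00000, -0.41421); max(|x|,|y|,|x±y|/√2) = 1.00000 ≤ 1.2 ⇒ ∈ W
candidate 2: n = (-1, 1, -1, 0) → π⊥ ≈ (-1.70711, +1.70711); max(|x|,|y|,|x±y|/√2) = 2.41421 > 1.2 ⇒ ∉ W
candidate 3: n = (-1, -2, 1, 1) → π⊥ ≈ (+1.12132, -1.70711); max(|x|,|y|,|x±y|/√2) = 2.00000 > 1.2 ⇒ ∉ W
candidate 4: n = (0, -1, -1, 1) → π⊥ ≈ (+1.41421, +1.00000); max(|x|,|y|,|x±y|/√2) = 1.70711 > 1.2 ⇒ ∉ W
candidate 5: n = (-1, 0, 0, 1) → π⊥ ≈ (-0.29289, +0.70711); max(|x|,|y|,|x±y|/√2) = 0.70711 ≤ 1.2 ⇒ ∈ W
candidate 6: n = (-1, 0, 0, -1) → π⊥ ≈ (-1.70711, -0.70711); max(|x|,|y|,|x±y|/√2) = 1.70711 > 1.2 ⇒ ∉ W
candidate 7: n = (1, 1, -1, 0) → π⊥ ≈ (+0.29289, +1.70711); max(|x|,|y|,|x±y|/√2) = 1.70711 > 1.2 ⇒ ∉ W
candidate 8: n = (-1, -1, -1, 0) → π⊥ ≈ (-0.29289, +0.29289); max(|x|,|y|,|x±y|/√2) = 0.41421 ≤ 1.2 ⇒ ∈ W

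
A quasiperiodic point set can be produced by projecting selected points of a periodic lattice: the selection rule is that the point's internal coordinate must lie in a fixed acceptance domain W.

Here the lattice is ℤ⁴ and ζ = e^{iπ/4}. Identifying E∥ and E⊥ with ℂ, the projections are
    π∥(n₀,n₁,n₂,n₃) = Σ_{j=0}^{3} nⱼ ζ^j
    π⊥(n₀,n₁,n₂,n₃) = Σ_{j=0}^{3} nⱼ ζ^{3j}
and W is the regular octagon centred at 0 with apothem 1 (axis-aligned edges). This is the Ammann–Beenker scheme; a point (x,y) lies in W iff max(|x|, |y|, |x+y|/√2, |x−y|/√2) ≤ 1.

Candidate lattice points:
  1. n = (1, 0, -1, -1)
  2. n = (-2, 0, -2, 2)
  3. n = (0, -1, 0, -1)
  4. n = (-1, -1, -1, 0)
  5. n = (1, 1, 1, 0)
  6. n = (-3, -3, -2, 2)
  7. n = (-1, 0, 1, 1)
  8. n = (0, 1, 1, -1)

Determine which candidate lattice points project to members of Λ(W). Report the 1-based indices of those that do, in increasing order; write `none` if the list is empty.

π⊥(n) = n₀ + n₁ζ³ + n₂ζ⁶ + n₃ζ⁹ where ζ = e^{iπ/4}.
candidate 1: n = (1, 0, -1, -1) → π⊥ ≈ (+0.29289, +0.29289); max(|x|,|y|,|x±y|/√2) = 0.41421 ≤ 1 ⇒ ∈ W
candidate 2: n = (-2, 0, -2, 2) → π⊥ ≈ (-0.58579, +3.41421); max(|x|,|y|,|x±y|/√2) = 3.41421 > 1 ⇒ ∉ W
candidate 3: n = (0, -1, 0, -1) → π⊥ ≈ (+0.00000, -1.41421); max(|x|,|y|,|x±y|/√2) = 1.41421 > 1 ⇒ ∉ W
candidate 4: n = (-1, -1, -1, 0) → π⊥ ≈ (-0.29289, +0.29289); max(|x|,|y|,|x±y|/√2) = 0.41421 ≤ 1 ⇒ ∈ W
candidate 5: n = (1, 1, 1, 0) → π⊥ ≈ (+0.29289, -0.29289); max(|x|,|y|,|x±y|/√2) = 0.41421 ≤ 1 ⇒ ∈ W
candidate 6: n = (-3, -3, -2, 2) → π⊥ ≈ (+0.53553, +1.29289); max(|x|,|y|,|x±y|/√2) = 1.29289 > 1 ⇒ ∉ W
candidate 7: n = (-1, 0, 1, 1) → π⊥ ≈ (-0.29289, -0.29289); max(|x|,|y|,|x±y|/√2) = 0.41421 ≤ 1 ⇒ ∈ W
candidate 8: n = (0, 1, 1, -1) → π⊥ ≈ (-1.41421, -1.00000); max(|x|,|y|,|x±y|/√2) = 1.70711 > 1 ⇒ ∉ W

1, 4, 5, 7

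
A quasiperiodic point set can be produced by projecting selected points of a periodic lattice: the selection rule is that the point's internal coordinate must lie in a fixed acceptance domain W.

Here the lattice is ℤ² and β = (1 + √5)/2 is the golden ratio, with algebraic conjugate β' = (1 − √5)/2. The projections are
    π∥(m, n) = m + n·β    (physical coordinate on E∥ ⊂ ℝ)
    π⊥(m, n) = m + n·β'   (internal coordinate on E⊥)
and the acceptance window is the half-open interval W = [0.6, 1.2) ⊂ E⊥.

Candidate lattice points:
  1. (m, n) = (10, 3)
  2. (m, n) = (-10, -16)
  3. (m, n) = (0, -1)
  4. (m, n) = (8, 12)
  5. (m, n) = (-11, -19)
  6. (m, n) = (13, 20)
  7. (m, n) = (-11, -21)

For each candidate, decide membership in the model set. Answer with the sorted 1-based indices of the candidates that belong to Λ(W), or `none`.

3, 5, 6

β' = (1−√5)/2 ≈ -0.61803.
[1] lift (10,3): star map gives 8.14590; window check 0.6 ≤ 8.14590 < 1.2 is false → out
[2] lift (-10,-16): star map gives -0.11146; window check 0.6 ≤ -0.11146 < 1.2 is false → out
[3] lift (0,-1): star map gives 0.61803; window check 0.6 ≤ 0.61803 < 1.2 is true → IN Λ
[4] lift (8,12): star map gives 0.58359; window check 0.6 ≤ 0.58359 < 1.2 is false → out
[5] lift (-11,-19): star map gives 0.74265; window check 0.6 ≤ 0.74265 < 1.2 is true → IN Λ
[6] lift (13,20): star map gives 0.63932; window check 0.6 ≤ 0.63932 < 1.2 is true → IN Λ
[7] lift (-11,-21): star map gives 1.97871; window check 0.6 ≤ 1.97871 < 1.2 is false → out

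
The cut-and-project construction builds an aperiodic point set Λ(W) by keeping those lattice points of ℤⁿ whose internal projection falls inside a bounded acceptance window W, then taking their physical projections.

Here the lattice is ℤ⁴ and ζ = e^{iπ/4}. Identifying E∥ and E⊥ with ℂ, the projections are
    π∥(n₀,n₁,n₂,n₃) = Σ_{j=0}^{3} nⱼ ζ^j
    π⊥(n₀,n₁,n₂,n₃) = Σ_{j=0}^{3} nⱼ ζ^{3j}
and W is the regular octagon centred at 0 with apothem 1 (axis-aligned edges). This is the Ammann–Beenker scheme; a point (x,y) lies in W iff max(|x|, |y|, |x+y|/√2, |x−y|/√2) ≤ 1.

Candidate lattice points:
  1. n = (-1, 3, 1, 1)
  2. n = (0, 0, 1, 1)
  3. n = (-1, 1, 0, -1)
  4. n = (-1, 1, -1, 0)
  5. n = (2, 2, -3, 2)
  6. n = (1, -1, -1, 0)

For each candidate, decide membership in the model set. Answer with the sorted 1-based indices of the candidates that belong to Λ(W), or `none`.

2

π⊥(n) = n₀ + n₁ζ³ + n₂ζ⁶ + n₃ζ⁹ where ζ = e^{iπ/4}.
#1 (-1, 3, 1, 1): internal (-2.414214, 1.828427); octagon support 3.000000 vs apothem 1 → ∉ W
#2 (0, 0, 1, 1): internal (0.707107, -0.292893); octagon support 0.707107 vs apothem 1 → ∈ W
#3 (-1, 1, 0, -1): internal (-2.414214, 0.000000); octagon support 2.414214 vs apothem 1 → ∉ W
#4 (-1, 1, -1, 0): internal (-1.707107, 1.707107); octagon support 2.414214 vs apothem 1 → ∉ W
#5 (2, 2, -3, 2): internal (2.000000, 5.828427); octagon support 5.828427 vs apothem 1 → ∉ W
#6 (1, -1, -1, 0): internal (1.707107, 0.292893); octagon support 1.707107 vs apothem 1 → ∉ W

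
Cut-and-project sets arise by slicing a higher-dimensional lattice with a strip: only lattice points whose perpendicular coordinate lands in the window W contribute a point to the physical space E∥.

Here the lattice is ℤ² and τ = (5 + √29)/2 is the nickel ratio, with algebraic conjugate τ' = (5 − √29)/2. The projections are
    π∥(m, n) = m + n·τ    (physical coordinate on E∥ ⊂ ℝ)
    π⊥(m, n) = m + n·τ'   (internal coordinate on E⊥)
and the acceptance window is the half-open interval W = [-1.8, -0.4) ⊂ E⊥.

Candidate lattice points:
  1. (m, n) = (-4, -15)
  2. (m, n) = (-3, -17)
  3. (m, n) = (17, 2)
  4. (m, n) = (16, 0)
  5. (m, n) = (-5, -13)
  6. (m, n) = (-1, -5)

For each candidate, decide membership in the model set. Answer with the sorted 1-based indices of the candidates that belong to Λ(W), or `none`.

τ' = (5−√29)/2 ≈ -0.19258.
[1] lift (-4,-15): star map gives -1.11126; window check -1.8 ≤ -1.11126 < -0.4 is true → IN Λ
[2] lift (-3,-17): star map gives 0.27390; window check -1.8 ≤ 0.27390 < -0.4 is false → out
[3] lift (17,2): star map gives 16.61484; window check -1.8 ≤ 16.61484 < -0.4 is false → out
[4] lift (16,0): star map gives 16.00000; window check -1.8 ≤ 16.00000 < -0.4 is false → out
[5] lift (-5,-13): star map gives -2.49643; window check -1.8 ≤ -2.49643 < -0.4 is false → out
[6] lift (-1,-5): star map gives -0.03709; window check -1.8 ≤ -0.03709 < -0.4 is false → out

1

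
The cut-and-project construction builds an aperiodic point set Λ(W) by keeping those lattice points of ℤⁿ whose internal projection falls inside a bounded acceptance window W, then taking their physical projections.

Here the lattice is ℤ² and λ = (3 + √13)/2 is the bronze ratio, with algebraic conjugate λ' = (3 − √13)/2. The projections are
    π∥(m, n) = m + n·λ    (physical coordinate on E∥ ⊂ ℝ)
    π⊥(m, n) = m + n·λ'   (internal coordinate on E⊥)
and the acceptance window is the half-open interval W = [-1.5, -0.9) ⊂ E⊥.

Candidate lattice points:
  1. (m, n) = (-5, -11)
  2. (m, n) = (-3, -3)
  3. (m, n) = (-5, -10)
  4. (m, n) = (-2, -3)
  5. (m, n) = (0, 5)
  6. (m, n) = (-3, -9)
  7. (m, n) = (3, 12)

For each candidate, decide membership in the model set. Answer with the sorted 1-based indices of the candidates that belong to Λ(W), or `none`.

λ' = (3−√13)/2 ≈ -0.3028.
#1 (-5,-11): internal coord -5 + (-11)·λ' = -1.6695; -1.6695 ∉ [-1.5, -0.9) → out
#2 (-3,-3): internal coord -3 + (-3)·λ' = -2.0917; -2.0917 ∉ [-1.5, -0.9) → out
#3 (-5,-10): internal coord -5 + (-10)·λ' = -1.9722; -1.9722 ∉ [-1.5, -0.9) → out
#4 (-2,-3): internal coord -2 + (-3)·λ' = -1.0917; -1.0917 ∈ [-1.5, -0.9) → IN Λ
#5 (0,5): internal coord 0 + (5)·λ' = -1.5139; -1.5139 ∉ [-1.5, -0.9) → out
#6 (-3,-9): internal coord -3 + (-9)·λ' = -0.2750; -0.2750 ∉ [-1.5, -0.9) → out
#7 (3,12): internal coord 3 + (12)·λ' = -0.6333; -0.6333 ∉ [-1.5, -0.9) → out

4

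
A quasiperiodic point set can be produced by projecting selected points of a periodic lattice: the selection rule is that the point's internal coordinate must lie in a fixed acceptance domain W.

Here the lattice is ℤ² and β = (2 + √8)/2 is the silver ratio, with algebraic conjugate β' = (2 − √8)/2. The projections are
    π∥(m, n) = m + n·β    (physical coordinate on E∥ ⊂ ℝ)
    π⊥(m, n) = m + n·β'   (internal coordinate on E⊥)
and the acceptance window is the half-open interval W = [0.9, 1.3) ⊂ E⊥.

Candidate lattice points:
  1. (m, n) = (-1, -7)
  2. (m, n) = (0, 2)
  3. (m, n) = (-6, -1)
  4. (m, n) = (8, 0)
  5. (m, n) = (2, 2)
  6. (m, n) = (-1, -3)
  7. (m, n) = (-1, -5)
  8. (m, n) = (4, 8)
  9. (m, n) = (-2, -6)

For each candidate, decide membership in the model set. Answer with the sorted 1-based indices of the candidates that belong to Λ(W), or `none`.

5, 7

Numerically β ≈ 2.41421 and β' = −1/β ≈ -0.41421.
candidate 1: (m,n)=(-1,-7) → π∥ = -1-7·β ≈ -17.89949, π⊥ = -1-7·β' ≈ 1.89949 ∉ [0.9, 1.3) ⇒ out
candidate 2: (m,n)=(0,2) → π∥ = 0+2·β ≈ 4.82843, π⊥ = 0+2·β' ≈ -0.82843 ∉ [0.9, 1.3) ⇒ out
candidate 3: (m,n)=(-6,-1) → π∥ = -6-1·β ≈ -8.41421, π⊥ = -6-1·β' ≈ -5.58579 ∉ [0.9, 1.3) ⇒ out
candidate 4: (m,n)=(8,0) → π∥ = 8+0·β ≈ 8.00000, π⊥ = 8+0·β' ≈ 8.00000 ∉ [0.9, 1.3) ⇒ out
candidate 5: (m,n)=(2,2) → π∥ = 2+2·β ≈ 6.82843, π⊥ = 2+2·β' ≈ 1.17157 ∈ [0.9, 1.3) ⇒ IN Λ
candidate 6: (m,n)=(-1,-3) → π∥ = -1-3·β ≈ -8.24264, π⊥ = -1-3·β' ≈ 0.24264 ∉ [0.9, 1.3) ⇒ out
candidate 7: (m,n)=(-1,-5) → π∥ = -1-5·β ≈ -13.07107, π⊥ = -1-5·β' ≈ 1.07107 ∈ [0.9, 1.3) ⇒ IN Λ
candidate 8: (m,n)=(4,8) → π∥ = 4+8·β ≈ 23.31371, π⊥ = 4+8·β' ≈ 0.68629 ∉ [0.9, 1.3) ⇒ out
candidate 9: (m,n)=(-2,-6) → π∥ = -2-6·β ≈ -16.48528, π⊥ = -2-6·β' ≈ 0.48528 ∉ [0.9, 1.3) ⇒ out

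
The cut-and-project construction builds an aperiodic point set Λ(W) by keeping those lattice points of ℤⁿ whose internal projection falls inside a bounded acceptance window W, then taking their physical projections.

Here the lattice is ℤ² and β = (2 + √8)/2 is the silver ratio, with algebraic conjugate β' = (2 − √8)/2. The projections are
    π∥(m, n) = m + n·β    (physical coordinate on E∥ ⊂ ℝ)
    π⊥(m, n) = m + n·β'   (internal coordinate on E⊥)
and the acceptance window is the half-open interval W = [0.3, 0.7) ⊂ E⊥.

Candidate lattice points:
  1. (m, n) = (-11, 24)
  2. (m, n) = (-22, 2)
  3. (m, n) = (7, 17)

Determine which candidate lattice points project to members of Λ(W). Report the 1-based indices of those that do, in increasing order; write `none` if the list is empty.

Numerically β ≈ 2.41421 and β' = −1/β ≈ -0.41421.
[1] lift (-11,24): star map gives -20.94113; window check 0.3 ≤ -20.94113 < 0.7 is false → out
[2] lift (-22,2): star map gives -22.82843; window check 0.3 ≤ -22.82843 < 0.7 is false → out
[3] lift (7,17): star map gives -0.04163; window check 0.3 ≤ -0.04163 < 0.7 is false → out

none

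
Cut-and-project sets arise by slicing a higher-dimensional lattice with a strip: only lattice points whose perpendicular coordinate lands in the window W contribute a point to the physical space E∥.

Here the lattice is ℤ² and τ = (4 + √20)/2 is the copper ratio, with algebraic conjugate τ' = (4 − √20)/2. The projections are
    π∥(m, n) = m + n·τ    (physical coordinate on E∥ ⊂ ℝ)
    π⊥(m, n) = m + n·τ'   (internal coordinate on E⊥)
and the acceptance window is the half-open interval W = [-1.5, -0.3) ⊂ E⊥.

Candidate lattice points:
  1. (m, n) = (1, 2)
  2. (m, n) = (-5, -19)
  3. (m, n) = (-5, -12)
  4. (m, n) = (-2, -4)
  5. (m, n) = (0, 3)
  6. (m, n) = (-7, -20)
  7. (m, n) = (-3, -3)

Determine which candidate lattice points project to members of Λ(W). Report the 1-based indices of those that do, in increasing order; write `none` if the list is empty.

2, 4, 5

Compute τ' = (4−√20)/2 = -0.236068, so π⊥(m,n) = m -0.236068·n.
#1 (1,2): internal coord 1 + (2)·τ' = +0.527864; +0.527864 ∉ [-1.5, -0.3) → out
#2 (-5,-19): internal coord -5 + (-19)·τ' = -0.514708; -0.514708 ∈ [-1.5, -0.3) → IN Λ
#3 (-5,-12): internal coord -5 + (-12)·τ' = -2.167184; -2.167184 ∉ [-1.5, -0.3) → out
#4 (-2,-4): internal coord -2 + (-4)·τ' = -1.055728; -1.055728 ∈ [-1.5, -0.3) → IN Λ
#5 (0,3): internal coord 0 + (3)·τ' = -0.708204; -0.708204 ∈ [-1.5, -0.3) → IN Λ
#6 (-7,-20): internal coord -7 + (-20)·τ' = -2.278640; -2.278640 ∉ [-1.5, -0.3) → out
#7 (-3,-3): internal coord -3 + (-3)·τ' = -2.291796; -2.291796 ∉ [-1.5, -0.3) → out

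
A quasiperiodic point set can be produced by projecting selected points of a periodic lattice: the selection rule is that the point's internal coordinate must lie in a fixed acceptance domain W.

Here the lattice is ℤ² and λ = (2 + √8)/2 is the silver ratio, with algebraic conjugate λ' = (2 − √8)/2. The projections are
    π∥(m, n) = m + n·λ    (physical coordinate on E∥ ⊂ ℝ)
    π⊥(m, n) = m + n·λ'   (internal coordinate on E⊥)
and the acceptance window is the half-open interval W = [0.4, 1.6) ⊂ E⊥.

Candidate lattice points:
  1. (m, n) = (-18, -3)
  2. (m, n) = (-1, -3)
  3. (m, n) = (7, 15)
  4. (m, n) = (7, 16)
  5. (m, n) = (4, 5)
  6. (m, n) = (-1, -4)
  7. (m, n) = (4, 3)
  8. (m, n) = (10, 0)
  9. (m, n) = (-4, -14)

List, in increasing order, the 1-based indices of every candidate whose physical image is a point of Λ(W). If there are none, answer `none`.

3, 6

λ' = (2−√8)/2 ≈ -0.4142.
[1] lift (-18,-3): star map gives -16.7574; window check 0.4 ≤ -16.7574 < 1.6 is false → out
[2] lift (-1,-3): star map gives 0.2426; window check 0.4 ≤ 0.2426 < 1.6 is false → out
[3] lift (7,15): star map gives 0.7868; window check 0.4 ≤ 0.7868 < 1.6 is true → IN Λ
[4] lift (7,16): star map gives 0.3726; window check 0.4 ≤ 0.3726 < 1.6 is false → out
[5] lift (4,5): star map gives 1.9289; window check 0.4 ≤ 1.9289 < 1.6 is false → out
[6] lift (-1,-4): star map gives 0.6569; window check 0.4 ≤ 0.6569 < 1.6 is true → IN Λ
[7] lift (4,3): star map gives 2.7574; window check 0.4 ≤ 2.7574 < 1.6 is false → out
[8] lift (10,0): star map gives 10.0000; window check 0.4 ≤ 10.0000 < 1.6 is false → out
[9] lift (-4,-14): star map gives 1.7990; window check 0.4 ≤ 1.7990 < 1.6 is false → out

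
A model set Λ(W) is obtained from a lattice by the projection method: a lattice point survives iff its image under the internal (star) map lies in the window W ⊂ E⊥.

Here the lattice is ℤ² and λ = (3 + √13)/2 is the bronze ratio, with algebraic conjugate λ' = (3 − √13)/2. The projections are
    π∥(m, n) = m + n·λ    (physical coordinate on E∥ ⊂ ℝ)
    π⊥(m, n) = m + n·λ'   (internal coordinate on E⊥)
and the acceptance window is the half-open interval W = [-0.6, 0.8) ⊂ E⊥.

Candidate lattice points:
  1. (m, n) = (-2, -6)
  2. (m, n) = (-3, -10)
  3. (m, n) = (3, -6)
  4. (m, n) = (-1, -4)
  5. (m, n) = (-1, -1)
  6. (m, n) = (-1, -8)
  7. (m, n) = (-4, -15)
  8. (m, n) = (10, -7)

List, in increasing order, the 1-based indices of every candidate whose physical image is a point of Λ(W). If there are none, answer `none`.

λ' = (3−√13)/2 ≈ -0.30278.
[1] lift (-2,-6): star map gives -0.18335; window check -0.6 ≤ -0.18335 < 0.8 is true → IN Λ
[2] lift (-3,-10): star map gives 0.02776; window check -0.6 ≤ 0.02776 < 0.8 is true → IN Λ
[3] lift (3,-6): star map gives 4.81665; window check -0.6 ≤ 4.81665 < 0.8 is false → out
[4] lift (-1,-4): star map gives 0.21110; window check -0.6 ≤ 0.21110 < 0.8 is true → IN Λ
[5] lift (-1,-1): star map gives -0.69722; window check -0.6 ≤ -0.69722 < 0.8 is false → out
[6] lift (-1,-8): star map gives 1.42221; window check -0.6 ≤ 1.42221 < 0.8 is false → out
[7] lift (-4,-15): star map gives 0.54163; window check -0.6 ≤ 0.54163 < 0.8 is true → IN Λ
[8] lift (10,-7): star map gives 12.11943; window check -0.6 ≤ 12.11943 < 0.8 is false → out

1, 2, 4, 7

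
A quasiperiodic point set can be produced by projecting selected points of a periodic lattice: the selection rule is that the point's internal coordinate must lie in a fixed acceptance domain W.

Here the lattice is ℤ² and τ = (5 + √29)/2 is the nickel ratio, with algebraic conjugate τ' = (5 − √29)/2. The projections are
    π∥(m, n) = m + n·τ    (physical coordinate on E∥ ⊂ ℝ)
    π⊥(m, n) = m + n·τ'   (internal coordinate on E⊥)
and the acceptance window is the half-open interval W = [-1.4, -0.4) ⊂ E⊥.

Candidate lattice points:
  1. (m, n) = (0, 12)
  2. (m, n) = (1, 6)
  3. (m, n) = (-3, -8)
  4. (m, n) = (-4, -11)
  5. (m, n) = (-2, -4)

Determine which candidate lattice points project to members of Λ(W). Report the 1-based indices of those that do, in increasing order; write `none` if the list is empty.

5

Compute τ' = (5−√29)/2 = -0.192582, so π⊥(m,n) = m -0.192582·n.
[1] lift (0,12): star map gives -2.310989; window check -1.4 ≤ -2.310989 < -0.4 is false → out
[2] lift (1,6): star map gives -0.155494; window check -1.4 ≤ -0.155494 < -0.4 is false → out
[3] lift (-3,-8): star map gives -1.459341; window check -1.4 ≤ -1.459341 < -0.4 is false → out
[4] lift (-4,-11): star map gives -1.881594; window check -1.4 ≤ -1.881594 < -0.4 is false → out
[5] lift (-2,-4): star map gives -1.229670; window check -1.4 ≤ -1.229670 < -0.4 is true → IN Λ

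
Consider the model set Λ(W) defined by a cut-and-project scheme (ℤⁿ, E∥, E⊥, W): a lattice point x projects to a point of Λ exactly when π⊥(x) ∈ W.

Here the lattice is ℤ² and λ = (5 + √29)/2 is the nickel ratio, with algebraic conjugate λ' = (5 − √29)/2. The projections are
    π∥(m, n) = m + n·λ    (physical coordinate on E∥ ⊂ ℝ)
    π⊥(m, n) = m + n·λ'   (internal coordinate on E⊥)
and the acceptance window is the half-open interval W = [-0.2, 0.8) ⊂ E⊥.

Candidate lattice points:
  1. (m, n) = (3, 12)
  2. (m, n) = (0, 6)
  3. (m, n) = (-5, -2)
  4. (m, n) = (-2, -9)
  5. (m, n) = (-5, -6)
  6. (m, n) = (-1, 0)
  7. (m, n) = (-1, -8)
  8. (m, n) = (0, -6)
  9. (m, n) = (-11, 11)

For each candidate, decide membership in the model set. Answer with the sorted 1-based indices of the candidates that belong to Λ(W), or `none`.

Compute λ' = (5−√29)/2 = -0.192582, so π⊥(m,n) = m -0.192582·n.
[1] lift (3,12): star map gives 0.689011; window check -0.2 ≤ 0.689011 < 0.8 is true → IN Λ
[2] lift (0,6): star map gives -1.155494; window check -0.2 ≤ -1.155494 < 0.8 is false → out
[3] lift (-5,-2): star map gives -4.614835; window check -0.2 ≤ -4.614835 < 0.8 is false → out
[4] lift (-2,-9): star map gives -0.266758; window check -0.2 ≤ -0.266758 < 0.8 is false → out
[5] lift (-5,-6): star map gives -3.844506; window check -0.2 ≤ -3.844506 < 0.8 is false → out
[6] lift (-1,0): star map gives -1.000000; window check -0.2 ≤ -1.000000 < 0.8 is false → out
[7] lift (-1,-8): star map gives 0.540659; window check -0.2 ≤ 0.540659 < 0.8 is true → IN Λ
[8] lift (0,-6): star map gives 1.155494; window check -0.2 ≤ 1.155494 < 0.8 is false → out
[9] lift (-11,11): star map gives -13.118406; window check -0.2 ≤ -13.118406 < 0.8 is false → out

1, 7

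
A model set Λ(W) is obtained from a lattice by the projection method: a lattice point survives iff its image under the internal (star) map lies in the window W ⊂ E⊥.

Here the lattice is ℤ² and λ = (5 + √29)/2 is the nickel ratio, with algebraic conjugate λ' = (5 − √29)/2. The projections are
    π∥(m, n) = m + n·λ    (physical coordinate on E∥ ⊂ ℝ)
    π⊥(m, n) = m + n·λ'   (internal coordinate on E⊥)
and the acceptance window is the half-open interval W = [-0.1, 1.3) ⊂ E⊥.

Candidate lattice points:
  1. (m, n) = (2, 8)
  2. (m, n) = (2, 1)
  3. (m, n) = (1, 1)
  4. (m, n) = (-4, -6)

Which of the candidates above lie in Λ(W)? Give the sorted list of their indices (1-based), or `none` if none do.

λ' = (5−√29)/2 ≈ -0.1926.
#1 (2,8): internal coord 2 + (8)·λ' = +0.4593; +0.4593 ∈ [-0.1, 1.3) → IN Λ
#2 (2,1): internal coord 2 + (1)·λ' = +1.8074; +1.8074 ∉ [-0.1, 1.3) → out
#3 (1,1): internal coord 1 + (1)·λ' = +0.8074; +0.8074 ∈ [-0.1, 1.3) → IN Λ
#4 (-4,-6): internal coord -4 + (-6)·λ' = -2.8445; -2.8445 ∉ [-0.1, 1.3) → out

1, 3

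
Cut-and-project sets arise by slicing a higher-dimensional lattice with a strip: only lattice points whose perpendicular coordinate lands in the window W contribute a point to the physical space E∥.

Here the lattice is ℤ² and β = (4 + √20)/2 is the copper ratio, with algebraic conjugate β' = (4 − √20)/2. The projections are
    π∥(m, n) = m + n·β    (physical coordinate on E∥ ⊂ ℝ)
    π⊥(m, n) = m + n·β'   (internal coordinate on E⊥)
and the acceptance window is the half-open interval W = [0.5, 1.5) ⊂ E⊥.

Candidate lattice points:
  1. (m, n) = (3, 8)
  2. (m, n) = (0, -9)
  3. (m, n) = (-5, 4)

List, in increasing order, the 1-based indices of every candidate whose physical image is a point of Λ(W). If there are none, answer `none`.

β' = (4−√20)/2 ≈ -0.23607.
#1 (3,8): internal coord 3 + (8)·β' = +1.11146; +1.11146 ∈ [0.5, 1.5) → IN Λ
#2 (0,-9): internal coord 0 + (-9)·β' = +2.12461; +2.12461 ∉ [0.5, 1.5) → out
#3 (-5,4): internal coord -5 + (4)·β' = -5.94427; -5.94427 ∉ [0.5, 1.5) → out

1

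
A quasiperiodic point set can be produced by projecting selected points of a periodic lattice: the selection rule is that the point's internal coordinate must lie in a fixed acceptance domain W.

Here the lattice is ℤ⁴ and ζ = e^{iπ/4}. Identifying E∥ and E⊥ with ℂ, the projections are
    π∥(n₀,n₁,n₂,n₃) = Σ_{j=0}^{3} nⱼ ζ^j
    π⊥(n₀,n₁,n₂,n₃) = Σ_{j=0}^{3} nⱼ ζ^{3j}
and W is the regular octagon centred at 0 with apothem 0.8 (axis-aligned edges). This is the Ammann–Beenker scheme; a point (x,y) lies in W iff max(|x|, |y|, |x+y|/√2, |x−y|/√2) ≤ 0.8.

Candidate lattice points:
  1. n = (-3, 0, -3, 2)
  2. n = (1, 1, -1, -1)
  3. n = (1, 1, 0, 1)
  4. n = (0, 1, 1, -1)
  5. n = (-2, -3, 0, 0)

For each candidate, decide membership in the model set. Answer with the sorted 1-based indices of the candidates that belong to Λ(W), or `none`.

π⊥(n) = n₀ + n₁ζ³ + n₂ζ⁶ + n₃ζ⁹ where ζ = e^{iπ/4}.
candidate 1: n = (-3, 0, -3, 2) → π⊥ ≈ (-1.58579, +4.41421); max(|x|,|y|,|x±y|/√2) = 4.41421 > 0.8 ⇒ ∉ W
candidate 2: n = (1, 1, -1, -1) → π⊥ ≈ (-0.41421, +1.00000); max(|x|,|y|,|x±y|/√2) = 1.00000 > 0.8 ⇒ ∉ W
candidate 3: n = (1, 1, 0, 1) → π⊥ ≈ (+1.00000, +1.41421); max(|x|,|y|,|x±y|/√2) = 1.70711 > 0.8 ⇒ ∉ W
candidate 4: n = (0, 1, 1, -1) → π⊥ ≈ (-1.41421, -1.00000); max(|x|,|y|,|x±y|/√2) = 1.70711 > 0.8 ⇒ ∉ W
candidate 5: n = (-2, -3, 0, 0) → π⊥ ≈ (+0.12132, -2.12132); max(|x|,|y|,|x±y|/√2) = 2.12132 > 0.8 ⇒ ∉ W

none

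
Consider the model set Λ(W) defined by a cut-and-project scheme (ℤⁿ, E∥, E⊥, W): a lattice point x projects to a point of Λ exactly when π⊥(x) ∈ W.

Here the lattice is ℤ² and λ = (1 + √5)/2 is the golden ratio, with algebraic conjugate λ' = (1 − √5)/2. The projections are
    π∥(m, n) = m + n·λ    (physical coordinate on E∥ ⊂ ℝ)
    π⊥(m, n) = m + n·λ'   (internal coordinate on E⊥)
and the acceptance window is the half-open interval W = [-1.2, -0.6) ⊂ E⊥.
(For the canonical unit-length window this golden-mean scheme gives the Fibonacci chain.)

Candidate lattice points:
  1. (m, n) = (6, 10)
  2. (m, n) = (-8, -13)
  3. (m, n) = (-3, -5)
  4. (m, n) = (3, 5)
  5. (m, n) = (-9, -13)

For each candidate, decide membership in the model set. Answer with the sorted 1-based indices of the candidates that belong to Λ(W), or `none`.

Compute λ' = (1−√5)/2 = -0.6180, so π⊥(m,n) = m -0.6180·n.
[1] lift (6,10): star map gives -0.1803; window check -1.2 ≤ -0.1803 < -0.6 is false → out
[2] lift (-8,-13): star map gives 0.0344; window check -1.2 ≤ 0.0344 < -0.6 is false → out
[3] lift (-3,-5): star map gives 0.0902; window check -1.2 ≤ 0.0902 < -0.6 is false → out
[4] lift (3,5): star map gives -0.0902; window check -1.2 ≤ -0.0902 < -0.6 is false → out
[5] lift (-9,-13): star map gives -0.9656; window check -1.2 ≤ -0.9656 < -0.6 is true → IN Λ

5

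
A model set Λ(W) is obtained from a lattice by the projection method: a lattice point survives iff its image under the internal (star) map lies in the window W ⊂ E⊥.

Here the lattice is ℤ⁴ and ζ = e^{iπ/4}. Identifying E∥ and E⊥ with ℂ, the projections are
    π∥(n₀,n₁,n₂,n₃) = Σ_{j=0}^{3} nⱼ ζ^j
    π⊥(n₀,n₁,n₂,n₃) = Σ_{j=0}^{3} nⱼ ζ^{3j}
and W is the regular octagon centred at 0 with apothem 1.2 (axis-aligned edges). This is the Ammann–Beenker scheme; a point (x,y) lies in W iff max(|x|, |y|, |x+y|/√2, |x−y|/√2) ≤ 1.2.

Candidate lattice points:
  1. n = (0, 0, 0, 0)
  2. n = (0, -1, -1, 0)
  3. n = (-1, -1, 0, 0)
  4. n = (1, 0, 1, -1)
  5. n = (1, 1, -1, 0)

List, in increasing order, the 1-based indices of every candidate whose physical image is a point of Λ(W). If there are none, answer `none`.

1, 2, 3

Internal map: ζ^{3j} for j=0..3 gives (1,0), (−√2/2,√2/2), (0,−1), (√2/2,√2/2).
candidate 1: n = (0, 0, 0, 0) → π⊥ ≈ (+0.000000, +0.000000); max(|x|,|y|,|x±y|/√2) = 0.000000 ≤ 1.2 ⇒ ∈ W
candidate 2: n = (0, -1, -1, 0) → π⊥ ≈ (+0.707107, +0.292893); max(|x|,|y|,|x±y|/√2) = 0.707107 ≤ 1.2 ⇒ ∈ W
candidate 3: n = (-1, -1, 0, 0) → π⊥ ≈ (-0.292893, -0.707107); max(|x|,|y|,|x±y|/√2) = 0.707107 ≤ 1.2 ⇒ ∈ W
candidate 4: n = (1, 0, 1, -1) → π⊥ ≈ (+0.292893, -1.707107); max(|x|,|y|,|x±y|/√2) = 1.707107 > 1.2 ⇒ ∉ W
candidate 5: n = (1, 1, -1, 0) → π⊥ ≈ (+0.292893, +1.707107); max(|x|,|y|,|x±y|/√2) = 1.707107 > 1.2 ⇒ ∉ W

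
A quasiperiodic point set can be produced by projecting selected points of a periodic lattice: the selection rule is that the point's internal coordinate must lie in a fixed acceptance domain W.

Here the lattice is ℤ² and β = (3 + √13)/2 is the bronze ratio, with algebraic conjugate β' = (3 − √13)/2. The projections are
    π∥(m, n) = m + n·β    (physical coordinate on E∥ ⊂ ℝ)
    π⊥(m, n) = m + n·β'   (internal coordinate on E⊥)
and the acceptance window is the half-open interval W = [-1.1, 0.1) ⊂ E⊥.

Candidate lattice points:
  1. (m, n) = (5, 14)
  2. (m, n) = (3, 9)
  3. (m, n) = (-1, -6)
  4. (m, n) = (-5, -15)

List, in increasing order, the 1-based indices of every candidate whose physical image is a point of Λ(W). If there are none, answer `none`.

Compute β' = (3−√13)/2 = -0.302776, so π⊥(m,n) = m -0.302776·n.
candidate 1: (m,n)=(5,14) → π∥ = 5+14·β ≈ 51.238859, π⊥ = 5+14·β' ≈ 0.761141 ∉ [-1.1, 0.1) ⇒ out
candidate 2: (m,n)=(3,9) → π∥ = 3+9·β ≈ 32.724981, π⊥ = 3+9·β' ≈ 0.275019 ∉ [-1.1, 0.1) ⇒ out
candidate 3: (m,n)=(-1,-6) → π∥ = -1-6·β ≈ -20.816654, π⊥ = -1-6·β' ≈ 0.816654 ∉ [-1.1, 0.1) ⇒ out
candidate 4: (m,n)=(-5,-15) → π∥ = -5-15·β ≈ -54.541635, π⊥ = -5-15·β' ≈ -0.458365 ∈ [-1.1, 0.1) ⇒ IN Λ

4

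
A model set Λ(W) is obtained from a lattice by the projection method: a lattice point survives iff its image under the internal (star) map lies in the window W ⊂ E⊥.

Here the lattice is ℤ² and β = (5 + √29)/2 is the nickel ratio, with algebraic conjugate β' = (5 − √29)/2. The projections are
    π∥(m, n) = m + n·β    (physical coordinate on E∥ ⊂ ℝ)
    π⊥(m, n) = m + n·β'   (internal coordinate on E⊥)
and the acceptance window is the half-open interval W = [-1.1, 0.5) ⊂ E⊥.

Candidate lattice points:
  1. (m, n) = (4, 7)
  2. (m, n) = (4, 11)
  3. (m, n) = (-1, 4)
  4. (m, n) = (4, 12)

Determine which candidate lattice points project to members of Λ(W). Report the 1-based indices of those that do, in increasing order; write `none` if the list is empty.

β' = (5−√29)/2 ≈ -0.192582.
#1 (4,7): internal coord 4 + (7)·β' = +2.651923; +2.651923 ∉ [-1.1, 0.5) → out
#2 (4,11): internal coord 4 + (11)·β' = +1.881594; +1.881594 ∉ [-1.1, 0.5) → out
#3 (-1,4): internal coord -1 + (4)·β' = -1.770330; -1.770330 ∉ [-1.1, 0.5) → out
#4 (4,12): internal coord 4 + (12)·β' = +1.689011; +1.689011 ∉ [-1.1, 0.5) → out

none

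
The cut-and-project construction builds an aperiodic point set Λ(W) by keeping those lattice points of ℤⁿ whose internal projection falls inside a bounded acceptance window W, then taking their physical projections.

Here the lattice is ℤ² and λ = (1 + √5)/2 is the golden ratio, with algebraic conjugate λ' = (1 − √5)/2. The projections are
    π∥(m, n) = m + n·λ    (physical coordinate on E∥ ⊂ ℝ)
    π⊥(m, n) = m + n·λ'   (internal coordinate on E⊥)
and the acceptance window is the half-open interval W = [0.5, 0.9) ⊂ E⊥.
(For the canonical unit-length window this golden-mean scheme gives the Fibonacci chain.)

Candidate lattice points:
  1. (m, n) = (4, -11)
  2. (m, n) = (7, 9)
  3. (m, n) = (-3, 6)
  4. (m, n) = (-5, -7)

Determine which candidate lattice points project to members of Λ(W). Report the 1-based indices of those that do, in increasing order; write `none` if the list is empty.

none

λ' = (1−√5)/2 ≈ -0.61803.
[1] lift (4,-11): star map gives 10.79837; window check 0.5 ≤ 10.79837 < 0.9 is false → out
[2] lift (7,9): star map gives 1.43769; window check 0.5 ≤ 1.43769 < 0.9 is false → out
[3] lift (-3,6): star map gives -6.70820; window check 0.5 ≤ -6.70820 < 0.9 is false → out
[4] lift (-5,-7): star map gives -0.67376; window check 0.5 ≤ -0.67376 < 0.9 is false → out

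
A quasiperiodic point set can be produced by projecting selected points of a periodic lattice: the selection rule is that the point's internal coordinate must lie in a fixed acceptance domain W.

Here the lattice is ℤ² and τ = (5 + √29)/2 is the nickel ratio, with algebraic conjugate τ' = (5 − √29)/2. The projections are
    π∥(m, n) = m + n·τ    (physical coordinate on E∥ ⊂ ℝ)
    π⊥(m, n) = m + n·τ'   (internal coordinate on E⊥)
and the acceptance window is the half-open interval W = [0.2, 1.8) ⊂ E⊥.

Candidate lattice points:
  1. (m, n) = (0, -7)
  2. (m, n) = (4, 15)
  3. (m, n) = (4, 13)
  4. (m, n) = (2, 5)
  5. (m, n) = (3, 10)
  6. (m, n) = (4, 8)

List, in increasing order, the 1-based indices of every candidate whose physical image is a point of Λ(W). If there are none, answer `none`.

τ' = (5−√29)/2 ≈ -0.1926.
candidate 1: (m,n)=(0,-7) → π∥ = 0-7·τ ≈ -36.3481, π⊥ = 0-7·τ' ≈ 1.3481 ∈ [0.2, 1.8) ⇒ IN Λ
candidate 2: (m,n)=(4,15) → π∥ = 4+15·τ ≈ 81.8887, π⊥ = 4+15·τ' ≈ 1.1113 ∈ [0.2, 1.8) ⇒ IN Λ
candidate 3: (m,n)=(4,13) → π∥ = 4+13·τ ≈ 71.5036, π⊥ = 4+13·τ' ≈ 1.4964 ∈ [0.2, 1.8) ⇒ IN Λ
candidate 4: (m,n)=(2,5) → π∥ = 2+5·τ ≈ 27.9629, π⊥ = 2+5·τ' ≈ 1.0371 ∈ [0.2, 1.8) ⇒ IN Λ
candidate 5: (m,n)=(3,10) → π∥ = 3+10·τ ≈ 54.9258, π⊥ = 3+10·τ' ≈ 1.0742 ∈ [0.2, 1.8) ⇒ IN Λ
candidate 6: (m,n)=(4,8) → π∥ = 4+8·τ ≈ 45.5407, π⊥ = 4+8·τ' ≈ 2.4593 ∉ [0.2, 1.8) ⇒ out

1, 2, 3, 4, 5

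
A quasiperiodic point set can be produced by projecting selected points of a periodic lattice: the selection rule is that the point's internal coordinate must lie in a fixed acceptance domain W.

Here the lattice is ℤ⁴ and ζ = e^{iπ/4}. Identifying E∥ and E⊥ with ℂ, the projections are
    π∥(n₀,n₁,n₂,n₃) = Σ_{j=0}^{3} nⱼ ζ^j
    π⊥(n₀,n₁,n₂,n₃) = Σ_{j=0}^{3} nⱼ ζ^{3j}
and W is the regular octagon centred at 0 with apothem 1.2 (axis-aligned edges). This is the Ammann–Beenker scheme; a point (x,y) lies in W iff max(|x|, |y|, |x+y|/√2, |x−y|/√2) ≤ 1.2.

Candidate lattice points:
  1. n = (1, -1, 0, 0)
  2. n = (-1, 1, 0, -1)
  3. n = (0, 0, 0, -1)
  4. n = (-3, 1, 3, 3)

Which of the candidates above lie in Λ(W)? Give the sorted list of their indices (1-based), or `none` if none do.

π⊥(n) = n₀ + n₁ζ³ + n₂ζ⁶ + n₃ζ⁹ where ζ = e^{iπ/4}.
#1 (1, -1, 0, 0): internal (1.707107, -0.707107); octagon support 1.707107 vs apothem 1.2 → ∉ W
#2 (-1, 1, 0, -1): internal (-2.414214, 0.000000); octagon support 2.414214 vs apothem 1.2 → ∉ W
#3 (0, 0, 0, -1): internal (-0.707107, -0.707107); octagon support 1.000000 vs apothem 1.2 → ∈ W
#4 (-3, 1, 3, 3): internal (-1.585786, -0.171573); octagon support 1.585786 vs apothem 1.2 → ∉ W

3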